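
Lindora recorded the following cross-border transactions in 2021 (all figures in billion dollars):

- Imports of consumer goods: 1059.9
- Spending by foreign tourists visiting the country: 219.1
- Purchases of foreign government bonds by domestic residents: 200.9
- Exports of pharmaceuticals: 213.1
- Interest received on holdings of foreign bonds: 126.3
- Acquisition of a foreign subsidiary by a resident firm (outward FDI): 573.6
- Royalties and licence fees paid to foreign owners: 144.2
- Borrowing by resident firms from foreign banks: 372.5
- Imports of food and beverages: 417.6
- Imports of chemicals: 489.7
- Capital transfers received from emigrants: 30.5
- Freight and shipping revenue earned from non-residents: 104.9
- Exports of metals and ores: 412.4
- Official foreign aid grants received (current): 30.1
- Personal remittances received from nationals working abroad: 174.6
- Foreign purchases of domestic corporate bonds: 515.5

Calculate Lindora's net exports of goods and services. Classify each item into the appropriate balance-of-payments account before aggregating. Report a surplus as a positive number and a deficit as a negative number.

Goods: -489.7 + 412.4 + 213.1 - 417.6 - 1059.9 = -1341.7
Services: 104.9 - 144.2 + 219.1 = 179.8
Trade balance = -1341.7 + 179.8 = -1161.9
(Excluded from the trade balance — financial account: purchases of foreign government bonds by domestic residents 200.9, acquisition of a foreign subsidiary by a resident firm (outward FDI) 573.6, borrowing by resident firms from foreign banks 372.5, foreign purchases of domestic corporate bonds 515.5; primary income: interest received on holdings of foreign bonds 126.3; capital account: capital transfers received from emigrants 30.5; secondary income: official foreign aid grants received (current) 30.1, personal remittances received from nationals working abroad 174.6.)

-1161.9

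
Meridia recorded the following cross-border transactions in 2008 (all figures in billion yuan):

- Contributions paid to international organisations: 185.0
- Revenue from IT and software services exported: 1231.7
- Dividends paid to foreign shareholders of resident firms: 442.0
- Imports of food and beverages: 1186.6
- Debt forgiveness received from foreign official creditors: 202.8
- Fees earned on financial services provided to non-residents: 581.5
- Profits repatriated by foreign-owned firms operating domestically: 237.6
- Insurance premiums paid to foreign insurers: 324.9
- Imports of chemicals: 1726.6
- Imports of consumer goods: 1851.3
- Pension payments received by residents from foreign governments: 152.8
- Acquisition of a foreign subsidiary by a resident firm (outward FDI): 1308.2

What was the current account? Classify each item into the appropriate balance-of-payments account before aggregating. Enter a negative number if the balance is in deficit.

-3988.0

Goods: -1186.6 - 1726.6 - 1851.3 = -4764.5
Services: 1231.7 - 324.9 + 581.5 = 1488.3
Primary income: -442.0 - 237.6 = -679.6
Secondary income: 152.8 - 185.0 = -32.2
Current account = (-4764.5) + 1488.3 + (-679.6) + (-32.2) = -3988.0
(Excluded from the current account — capital account: debt forgiveness received from foreign official creditors 202.8; financial account: acquisition of a foreign subsidiary by a resident firm (outward FDI) 1308.2.)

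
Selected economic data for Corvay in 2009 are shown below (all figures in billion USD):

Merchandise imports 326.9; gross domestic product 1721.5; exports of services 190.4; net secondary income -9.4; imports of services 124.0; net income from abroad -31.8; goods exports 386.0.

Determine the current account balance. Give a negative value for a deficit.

Goods balance = 386.0 - 326.9 = 59.1
Services balance = 190.4 - 124.0 = 66.4
Trade balance (goods + services) = 59.1 + 66.4 = 125.5
Net primary income = -31.8
Net secondary income = -9.4
Current account = 125.5 + (-31.8) + (-9.4) = 84.3

84.3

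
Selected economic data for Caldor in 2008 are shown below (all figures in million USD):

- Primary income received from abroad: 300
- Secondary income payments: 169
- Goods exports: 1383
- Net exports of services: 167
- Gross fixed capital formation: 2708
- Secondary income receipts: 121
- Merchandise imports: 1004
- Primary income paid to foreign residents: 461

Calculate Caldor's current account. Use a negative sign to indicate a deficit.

Goods balance = 1383 - 1004 = 379
Services balance = 167
Trade balance (goods + services) = 379 + 167 = 546
Net primary income = 300 - 461 = -161
Net secondary income = 121 - 169 = -48
Current account = 546 + (-161) + (-48) = 337

337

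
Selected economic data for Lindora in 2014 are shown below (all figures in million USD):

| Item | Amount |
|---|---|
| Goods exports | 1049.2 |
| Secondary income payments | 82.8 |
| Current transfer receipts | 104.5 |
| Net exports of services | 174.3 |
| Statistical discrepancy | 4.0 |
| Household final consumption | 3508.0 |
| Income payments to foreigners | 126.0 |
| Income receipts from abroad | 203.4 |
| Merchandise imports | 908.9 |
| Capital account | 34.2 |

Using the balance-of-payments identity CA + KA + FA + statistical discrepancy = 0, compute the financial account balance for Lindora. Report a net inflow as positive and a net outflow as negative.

-451.9

Goods balance = 1049.2 - 908.9 = 140.3
Services balance = 174.3
Trade balance (goods + services) = 140.3 + 174.3 = 314.6
Net primary income = 203.4 - 126.0 = 77.4
Net secondary income = 104.5 - 82.8 = 21.7
Current account = 314.6 + 77.4 + 21.7 = 413.7
Financial account = -(413.7 + 34.2 + 4.0) = -451.9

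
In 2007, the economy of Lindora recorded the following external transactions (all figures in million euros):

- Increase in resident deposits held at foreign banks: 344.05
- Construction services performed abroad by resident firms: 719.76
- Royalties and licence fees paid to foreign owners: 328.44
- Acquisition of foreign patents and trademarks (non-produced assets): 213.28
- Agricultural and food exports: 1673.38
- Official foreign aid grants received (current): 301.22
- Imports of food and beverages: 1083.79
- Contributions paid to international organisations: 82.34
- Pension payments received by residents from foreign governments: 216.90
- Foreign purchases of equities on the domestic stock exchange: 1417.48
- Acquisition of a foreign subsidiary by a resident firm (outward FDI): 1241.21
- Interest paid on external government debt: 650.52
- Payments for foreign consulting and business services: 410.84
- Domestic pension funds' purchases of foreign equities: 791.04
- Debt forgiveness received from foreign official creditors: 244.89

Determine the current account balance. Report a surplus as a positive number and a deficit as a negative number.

355.33

Goods: -1083.79 + 1673.38 = 589.59
Services: -410.84 - 328.44 + 719.76 = -19.52
Primary income: -650.52
Secondary income: 216.90 + 301.22 - 82.34 = 435.78
Current account = 589.59 + (-19.52) + (-650.52) + 435.78 = 355.33
(Excluded from the current account — financial account: increase in resident deposits held at foreign banks 344.05, foreign purchases of equities on the domestic stock exchange 1417.48, acquisition of a foreign subsidiary by a resident firm (outward FDI) 1241.21, domestic pension funds' purchases of foreign equities 791.04; capital account: acquisition of foreign patents and trademarks (non-produced assets) 213.28, debt forgiveness received from foreign official creditors 244.89.)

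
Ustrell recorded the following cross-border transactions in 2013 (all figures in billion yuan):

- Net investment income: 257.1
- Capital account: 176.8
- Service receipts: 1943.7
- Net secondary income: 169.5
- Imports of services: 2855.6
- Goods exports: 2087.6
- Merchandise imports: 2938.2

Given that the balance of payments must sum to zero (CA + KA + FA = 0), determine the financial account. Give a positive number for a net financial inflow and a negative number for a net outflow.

1159.1

Goods balance = 2087.6 - 2938.2 = -850.6
Services balance = 1943.7 - 2855.6 = -911.9
Trade balance (goods + services) = -850.6 + (-911.9) = -1762.5
Net primary income = 257.1
Net secondary income = 169.5
Current account = -1762.5 + 257.1 + 169.5 = -1335.9
Financial account = -(-1335.9 + 176.8) = 1159.1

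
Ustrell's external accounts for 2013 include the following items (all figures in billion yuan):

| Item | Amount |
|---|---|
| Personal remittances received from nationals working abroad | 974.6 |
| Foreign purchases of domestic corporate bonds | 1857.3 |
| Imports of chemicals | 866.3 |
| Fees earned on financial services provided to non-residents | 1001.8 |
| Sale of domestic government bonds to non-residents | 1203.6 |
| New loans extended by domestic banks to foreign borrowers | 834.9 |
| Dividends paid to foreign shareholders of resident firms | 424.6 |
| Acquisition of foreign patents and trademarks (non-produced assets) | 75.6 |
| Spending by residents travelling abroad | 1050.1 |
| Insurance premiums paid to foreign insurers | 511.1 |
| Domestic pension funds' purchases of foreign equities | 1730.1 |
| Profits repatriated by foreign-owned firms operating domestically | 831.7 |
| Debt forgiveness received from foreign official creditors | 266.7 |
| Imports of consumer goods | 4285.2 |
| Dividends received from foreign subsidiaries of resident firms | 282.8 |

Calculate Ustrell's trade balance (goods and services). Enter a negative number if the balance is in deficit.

-5710.9

Goods: -4285.2 - 866.3 = -5151.5
Services: 1001.8 - 511.1 - 1050.1 = -559.4
Trade balance = -5151.5 + (-559.4) = -5710.9
(Excluded from the trade balance — secondary income: personal remittances received from nationals working abroad 974.6; financial account: foreign purchases of domestic corporate bonds 1857.3, sale of domestic government bonds to non-residents 1203.6, new loans extended by domestic banks to foreign borrowers 834.9, domestic pension funds' purchases of foreign equities 1730.1; primary income: dividends paid to foreign shareholders of resident firms 424.6, profits repatriated by foreign-owned firms operating domestically 831.7, dividends received from foreign subsidiaries of resident firms 282.8; capital account: acquisition of foreign patents and trademarks (non-produced assets) 75.6, debt forgiveness received from foreign official creditors 266.7.)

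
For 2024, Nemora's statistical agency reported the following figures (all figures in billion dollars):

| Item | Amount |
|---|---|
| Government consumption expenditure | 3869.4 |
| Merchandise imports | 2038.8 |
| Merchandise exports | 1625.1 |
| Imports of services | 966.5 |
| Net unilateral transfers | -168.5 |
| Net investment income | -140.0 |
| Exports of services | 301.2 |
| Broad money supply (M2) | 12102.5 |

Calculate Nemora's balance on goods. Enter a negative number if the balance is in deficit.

Goods balance = 1625.1 - 2038.8 = -413.7

-413.7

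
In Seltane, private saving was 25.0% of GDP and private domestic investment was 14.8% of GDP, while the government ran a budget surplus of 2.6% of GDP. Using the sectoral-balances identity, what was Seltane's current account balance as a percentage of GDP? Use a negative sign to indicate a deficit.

By the sectoral-balances identity, CA = (S_private - I) + (T - G).
Private balance = 25.0 - 14.8 = 10.2
Government balance (T - G) = 2.6
CA = 10.2 + 2.6 = 12.8

12.8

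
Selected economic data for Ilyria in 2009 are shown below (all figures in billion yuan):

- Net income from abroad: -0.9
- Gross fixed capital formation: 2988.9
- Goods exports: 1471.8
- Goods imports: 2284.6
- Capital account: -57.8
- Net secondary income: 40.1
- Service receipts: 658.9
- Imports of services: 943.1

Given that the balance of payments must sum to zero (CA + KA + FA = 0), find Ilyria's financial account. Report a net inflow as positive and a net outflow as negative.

Goods balance = 1471.8 - 2284.6 = -812.8
Services balance = 658.9 - 943.1 = -284.2
Trade balance (goods + services) = -812.8 + (-284.2) = -1097.0
Net primary income = -0.9
Net secondary income = 40.1
Current account = -1097.0 + (-0.9) + 40.1 = -1057.8
Financial account = -(-1057.8 + (-57.8)) = 1115.6

1115.6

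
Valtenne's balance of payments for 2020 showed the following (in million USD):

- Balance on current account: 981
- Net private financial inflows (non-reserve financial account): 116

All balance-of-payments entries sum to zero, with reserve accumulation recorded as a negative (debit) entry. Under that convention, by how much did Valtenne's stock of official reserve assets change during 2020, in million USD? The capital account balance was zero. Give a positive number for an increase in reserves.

Official reserve transactions balance = -(981 + 116) = -1097
An accumulation of reserves is recorded as a debit (negative entry), so the change in the stock of reserves is the negative of that balance.
Change in official reserves = -(-1097) = 1097

1097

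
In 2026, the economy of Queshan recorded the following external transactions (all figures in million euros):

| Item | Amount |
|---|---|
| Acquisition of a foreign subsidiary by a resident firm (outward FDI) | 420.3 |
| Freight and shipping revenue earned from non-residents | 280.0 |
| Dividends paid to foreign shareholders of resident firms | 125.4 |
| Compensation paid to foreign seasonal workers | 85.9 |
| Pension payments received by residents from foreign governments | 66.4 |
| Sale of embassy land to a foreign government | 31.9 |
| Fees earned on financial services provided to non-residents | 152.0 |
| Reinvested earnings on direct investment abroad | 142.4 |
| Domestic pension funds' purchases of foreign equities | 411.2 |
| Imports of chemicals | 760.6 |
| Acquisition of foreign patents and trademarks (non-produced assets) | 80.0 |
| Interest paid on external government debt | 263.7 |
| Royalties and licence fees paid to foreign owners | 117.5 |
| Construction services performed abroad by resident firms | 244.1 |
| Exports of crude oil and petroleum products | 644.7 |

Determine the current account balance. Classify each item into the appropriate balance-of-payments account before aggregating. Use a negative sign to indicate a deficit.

176.5

Goods: -760.6 + 644.7 = -115.9
Services: 152.0 + 280.0 + 244.1 - 117.5 = 558.6
Primary income: -263.7 - 85.9 + 142.4 - 125.4 = -332.6
Secondary income: 66.4
Current account = (-115.9) + 558.6 + (-332.6) + 66.4 = 176.5
(Excluded from the current account — financial account: acquisition of a foreign subsidiary by a resident firm (outward FDI) 420.3, domestic pension funds' purchases of foreign equities 411.2; capital account: sale of embassy land to a foreign government 31.9, acquisition of foreign patents and trademarks (non-produced assets) 80.0.)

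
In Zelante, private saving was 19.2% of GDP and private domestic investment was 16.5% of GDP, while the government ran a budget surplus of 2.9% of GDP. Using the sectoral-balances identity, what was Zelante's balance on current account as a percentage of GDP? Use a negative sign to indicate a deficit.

By the sectoral-balances identity, CA = (S_private - I) + (T - G).
Private balance = 19.2 - 16.5 = 2.7
Government balance (T - G) = 2.9
CA = 2.7 + 2.9 = 5.6

5.6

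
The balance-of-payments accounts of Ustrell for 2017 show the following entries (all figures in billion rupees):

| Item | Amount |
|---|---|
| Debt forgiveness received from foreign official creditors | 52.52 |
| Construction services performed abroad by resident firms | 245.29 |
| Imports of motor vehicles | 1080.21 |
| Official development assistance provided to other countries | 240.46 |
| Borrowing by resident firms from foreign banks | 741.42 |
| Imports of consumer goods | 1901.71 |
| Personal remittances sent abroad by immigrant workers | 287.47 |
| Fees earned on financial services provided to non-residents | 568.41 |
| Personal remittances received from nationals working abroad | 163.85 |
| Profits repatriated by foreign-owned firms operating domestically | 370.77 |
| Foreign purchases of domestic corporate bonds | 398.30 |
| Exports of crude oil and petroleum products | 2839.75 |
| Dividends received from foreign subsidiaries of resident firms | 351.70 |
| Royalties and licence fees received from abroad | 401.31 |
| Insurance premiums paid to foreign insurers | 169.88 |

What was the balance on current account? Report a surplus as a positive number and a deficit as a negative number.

519.81

Goods: -1080.21 - 1901.71 + 2839.75 = -142.17
Services: 568.41 + 401.31 - 169.88 + 245.29 = 1045.13
Primary income: 351.70 - 370.77 = -19.07
Secondary income: -287.47 + 163.85 - 240.46 = -364.08
Current account = (-142.17) + 1045.13 + (-19.07) + (-364.08) = 519.81
(Excluded from the current account — capital account: debt forgiveness received from foreign official creditors 52.52; financial account: borrowing by resident firms from foreign banks 741.42, foreign purchases of domestic corporate bonds 398.30.)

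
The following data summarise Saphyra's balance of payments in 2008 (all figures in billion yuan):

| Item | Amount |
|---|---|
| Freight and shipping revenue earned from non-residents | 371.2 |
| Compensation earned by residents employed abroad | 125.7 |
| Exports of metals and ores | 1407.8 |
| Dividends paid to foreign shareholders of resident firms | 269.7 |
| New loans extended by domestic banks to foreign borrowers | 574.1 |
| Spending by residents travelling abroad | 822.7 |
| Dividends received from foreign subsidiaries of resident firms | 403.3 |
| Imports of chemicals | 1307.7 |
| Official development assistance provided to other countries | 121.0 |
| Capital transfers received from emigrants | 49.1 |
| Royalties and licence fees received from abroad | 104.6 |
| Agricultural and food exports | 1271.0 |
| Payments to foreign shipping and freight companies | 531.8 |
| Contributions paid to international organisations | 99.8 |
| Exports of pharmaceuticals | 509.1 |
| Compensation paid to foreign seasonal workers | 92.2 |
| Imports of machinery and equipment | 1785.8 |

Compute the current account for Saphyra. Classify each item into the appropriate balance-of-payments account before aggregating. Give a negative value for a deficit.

Goods: 1271.0 + 1407.8 + 509.1 - 1307.7 - 1785.8 = 94.4
Services: 104.6 + 371.2 - 531.8 - 822.7 = -878.7
Primary income: -269.7 + 403.3 - 92.2 + 125.7 = 167.1
Secondary income: -99.8 - 121.0 = -220.8
Current account = 94.4 + (-878.7) + 167.1 + (-220.8) = -838.0
(Excluded from the current account — financial account: new loans extended by domestic banks to foreign borrowers 574.1; capital account: capital transfers received from emigrants 49.1.)

-838.0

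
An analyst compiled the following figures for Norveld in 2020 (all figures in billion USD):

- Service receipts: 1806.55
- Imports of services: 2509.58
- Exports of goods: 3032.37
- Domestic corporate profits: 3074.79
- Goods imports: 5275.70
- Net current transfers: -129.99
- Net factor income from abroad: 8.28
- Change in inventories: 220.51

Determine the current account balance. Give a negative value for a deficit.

-3068.07

Goods balance = 3032.37 - 5275.70 = -2243.33
Services balance = 1806.55 - 2509.58 = -703.03
Trade balance (goods + services) = -2243.33 + (-703.03) = -2946.36
Net primary income = 8.28
Net secondary income = -129.99
Current account = -2946.36 + 8.28 + (-129.99) = -3068.07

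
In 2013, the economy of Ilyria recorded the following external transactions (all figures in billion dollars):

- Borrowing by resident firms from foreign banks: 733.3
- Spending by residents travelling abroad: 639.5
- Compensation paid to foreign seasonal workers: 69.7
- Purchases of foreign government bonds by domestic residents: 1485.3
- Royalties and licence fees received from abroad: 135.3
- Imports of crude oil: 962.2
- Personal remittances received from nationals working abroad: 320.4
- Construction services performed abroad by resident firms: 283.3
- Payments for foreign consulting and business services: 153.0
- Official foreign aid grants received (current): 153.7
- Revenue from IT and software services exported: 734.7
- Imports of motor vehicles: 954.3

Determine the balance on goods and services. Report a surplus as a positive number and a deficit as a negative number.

Goods: -954.3 - 962.2 = -1916.5
Services: -639.5 + 283.3 - 153.0 + 734.7 + 135.3 = 360.8
Trade balance = -1916.5 + 360.8 = -1555.7
(Excluded from the trade balance — financial account: borrowing by resident firms from foreign banks 733.3, purchases of foreign government bonds by domestic residents 1485.3; primary income: compensation paid to foreign seasonal workers 69.7; secondary income: personal remittances received from nationals working abroad 320.4, official foreign aid grants received (current) 153.7.)

-1555.7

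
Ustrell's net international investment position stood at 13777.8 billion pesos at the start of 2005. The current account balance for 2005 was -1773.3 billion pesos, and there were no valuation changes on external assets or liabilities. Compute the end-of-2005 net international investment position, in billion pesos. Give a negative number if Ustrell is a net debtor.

12004.5

With no valuation effects, change in NIIP = current account = -1773.3
End-of-year NIIP = 13777.8 + (-1773.3) = 12004.5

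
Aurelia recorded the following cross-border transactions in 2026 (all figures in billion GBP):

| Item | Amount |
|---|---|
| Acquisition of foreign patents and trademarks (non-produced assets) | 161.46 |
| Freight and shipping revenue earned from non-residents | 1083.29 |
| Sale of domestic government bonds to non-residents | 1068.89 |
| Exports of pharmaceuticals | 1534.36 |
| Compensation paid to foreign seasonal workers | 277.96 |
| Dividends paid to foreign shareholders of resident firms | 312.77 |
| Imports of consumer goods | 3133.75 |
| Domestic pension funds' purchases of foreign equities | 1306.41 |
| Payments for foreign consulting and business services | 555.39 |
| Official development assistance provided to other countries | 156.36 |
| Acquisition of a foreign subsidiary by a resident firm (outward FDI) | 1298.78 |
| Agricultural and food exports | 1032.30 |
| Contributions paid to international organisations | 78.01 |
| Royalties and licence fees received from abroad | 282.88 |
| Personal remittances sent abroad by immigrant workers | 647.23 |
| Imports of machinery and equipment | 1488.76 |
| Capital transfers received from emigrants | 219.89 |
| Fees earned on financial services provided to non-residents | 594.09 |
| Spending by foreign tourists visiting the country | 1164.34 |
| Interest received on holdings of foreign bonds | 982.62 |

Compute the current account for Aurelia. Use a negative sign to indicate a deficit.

Goods: -1488.76 - 3133.75 + 1032.30 + 1534.36 = -2055.85
Services: 594.09 + 1083.29 + 282.88 + 1164.34 - 555.39 = 2569.21
Primary income: -277.96 - 312.77 + 982.62 = 391.89
Secondary income: -78.01 - 156.36 - 647.23 = -881.60
Current account = (-2055.85) + 2569.21 + 391.89 + (-881.60) = 23.65
(Excluded from the current account — capital account: acquisition of foreign patents and trademarks (non-produced assets) 161.46, capital transfers received from emigrants 219.89; financial account: sale of domestic government bonds to non-residents 1068.89, domestic pension funds' purchases of foreign equities 1306.41, acquisition of a foreign subsidiary by a resident firm (outward FDI) 1298.78.)

23.65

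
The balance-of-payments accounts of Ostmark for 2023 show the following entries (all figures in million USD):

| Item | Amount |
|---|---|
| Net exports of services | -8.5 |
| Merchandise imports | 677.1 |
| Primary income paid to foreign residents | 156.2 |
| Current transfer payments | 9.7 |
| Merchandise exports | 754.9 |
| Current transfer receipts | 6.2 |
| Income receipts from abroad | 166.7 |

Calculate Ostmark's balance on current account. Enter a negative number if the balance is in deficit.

76.3

Goods balance = 754.9 - 677.1 = 77.8
Services balance = -8.5
Trade balance (goods + services) = 77.8 + (-8.5) = 69.3
Net primary income = 166.7 - 156.2 = 10.5
Net secondary income = 6.2 - 9.7 = -3.5
Current account = 69.3 + 10.5 + (-3.5) = 76.3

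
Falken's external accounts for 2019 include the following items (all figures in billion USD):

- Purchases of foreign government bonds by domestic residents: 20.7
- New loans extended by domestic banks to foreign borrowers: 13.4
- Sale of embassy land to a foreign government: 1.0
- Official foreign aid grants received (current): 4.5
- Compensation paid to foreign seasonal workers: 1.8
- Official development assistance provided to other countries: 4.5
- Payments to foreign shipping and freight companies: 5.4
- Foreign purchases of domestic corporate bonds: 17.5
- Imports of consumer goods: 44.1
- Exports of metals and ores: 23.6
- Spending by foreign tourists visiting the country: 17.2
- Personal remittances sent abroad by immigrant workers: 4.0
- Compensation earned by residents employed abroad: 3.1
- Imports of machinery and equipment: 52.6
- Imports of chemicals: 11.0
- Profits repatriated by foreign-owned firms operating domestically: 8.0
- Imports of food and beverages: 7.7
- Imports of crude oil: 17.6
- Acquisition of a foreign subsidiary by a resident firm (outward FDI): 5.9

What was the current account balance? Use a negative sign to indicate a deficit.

Goods: -52.6 - 44.1 - 7.7 - 17.6 + 23.6 - 11.0 = -109.4
Services: -5.4 + 17.2 = 11.8
Primary income: -8.0 + 3.1 - 1.8 = -6.7
Secondary income: -4.5 + 4.5 - 4.0 = -4.0
Current account = (-109.4) + 11.8 + (-6.7) + (-4.0) = -108.3
(Excluded from the current account — financial account: purchases of foreign government bonds by domestic residents 20.7, new loans extended by domestic banks to foreign borrowers 13.4, foreign purchases of domestic corporate bonds 17.5, acquisition of a foreign subsidiary by a resident firm (outward FDI) 5.9; capital account: sale of embassy land to a foreign government 1.0.)

-108.3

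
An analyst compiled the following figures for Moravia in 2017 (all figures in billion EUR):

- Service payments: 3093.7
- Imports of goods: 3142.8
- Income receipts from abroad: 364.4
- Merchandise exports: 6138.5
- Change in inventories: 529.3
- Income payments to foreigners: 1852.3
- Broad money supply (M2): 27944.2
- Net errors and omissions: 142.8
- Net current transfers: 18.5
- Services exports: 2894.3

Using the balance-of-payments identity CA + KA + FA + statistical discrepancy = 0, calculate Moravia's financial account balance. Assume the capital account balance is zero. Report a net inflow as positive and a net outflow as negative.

Goods balance = 6138.5 - 3142.8 = 2995.7
Services balance = 2894.3 - 3093.7 = -199.4
Trade balance (goods + services) = 2995.7 + (-199.4) = 2796.3
Net primary income = 364.4 - 1852.3 = -1487.9
Net secondary income = 18.5
Current account = 2796.3 + (-1487.9) + 18.5 = 1326.9
Financial account = -(1326.9 + 142.8) = -1469.7

-1469.7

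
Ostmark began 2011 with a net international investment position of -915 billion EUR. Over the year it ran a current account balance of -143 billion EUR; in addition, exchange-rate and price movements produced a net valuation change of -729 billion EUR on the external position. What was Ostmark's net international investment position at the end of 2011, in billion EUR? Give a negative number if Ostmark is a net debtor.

Change in NIIP = current account + net valuation change = -143 + (-729) = -872
End-of-year NIIP = -915 + (-872) = -1787

-1787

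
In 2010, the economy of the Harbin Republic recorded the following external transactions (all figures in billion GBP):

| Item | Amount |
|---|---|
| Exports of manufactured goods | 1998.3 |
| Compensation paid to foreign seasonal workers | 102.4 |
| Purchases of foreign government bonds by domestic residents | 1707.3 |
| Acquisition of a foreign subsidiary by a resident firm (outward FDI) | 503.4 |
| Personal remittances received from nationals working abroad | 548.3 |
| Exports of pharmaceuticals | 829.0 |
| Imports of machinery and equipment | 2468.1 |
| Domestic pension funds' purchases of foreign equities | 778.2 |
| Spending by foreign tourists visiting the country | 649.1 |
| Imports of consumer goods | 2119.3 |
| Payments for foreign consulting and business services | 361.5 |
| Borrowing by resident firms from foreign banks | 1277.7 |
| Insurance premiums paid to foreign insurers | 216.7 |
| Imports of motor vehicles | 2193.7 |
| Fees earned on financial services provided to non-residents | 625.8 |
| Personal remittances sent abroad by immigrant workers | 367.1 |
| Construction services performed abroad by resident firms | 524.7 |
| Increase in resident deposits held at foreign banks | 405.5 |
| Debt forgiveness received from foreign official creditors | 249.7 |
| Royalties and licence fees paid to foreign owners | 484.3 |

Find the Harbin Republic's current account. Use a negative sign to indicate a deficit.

-3137.9

Goods: 1998.3 - 2193.7 - 2468.1 + 829.0 - 2119.3 = -3953.8
Services: 649.1 - 361.5 + 625.8 - 484.3 + 524.7 - 216.7 = 737.1
Primary income: -102.4
Secondary income: 548.3 - 367.1 = 181.2
Current account = (-3953.8) + 737.1 + (-102.4) + 181.2 = -3137.9
(Excluded from the current account — financial account: purchases of foreign government bonds by domestic residents 1707.3, acquisition of a foreign subsidiary by a resident firm (outward FDI) 503.4, domestic pension funds' purchases of foreign equities 778.2, borrowing by resident firms from foreign banks 1277.7, increase in resident deposits held at foreign banks 405.5; capital account: debt forgiveness received from foreign official creditors 249.7.)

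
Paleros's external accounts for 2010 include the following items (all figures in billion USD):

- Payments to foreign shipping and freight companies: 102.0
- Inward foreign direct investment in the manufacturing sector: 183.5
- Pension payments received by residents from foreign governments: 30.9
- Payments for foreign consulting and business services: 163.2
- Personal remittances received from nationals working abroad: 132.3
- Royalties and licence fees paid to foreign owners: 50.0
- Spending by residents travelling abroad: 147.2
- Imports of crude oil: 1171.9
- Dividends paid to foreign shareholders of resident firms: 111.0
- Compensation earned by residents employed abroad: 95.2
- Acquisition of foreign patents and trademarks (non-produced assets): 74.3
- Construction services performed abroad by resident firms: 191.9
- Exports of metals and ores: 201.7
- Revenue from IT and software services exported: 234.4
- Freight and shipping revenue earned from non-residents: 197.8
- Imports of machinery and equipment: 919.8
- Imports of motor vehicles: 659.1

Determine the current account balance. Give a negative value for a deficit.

Goods: -659.1 - 919.8 - 1171.9 + 201.7 = -2549.1
Services: -102.0 + 197.8 - 163.2 + 191.9 - 147.2 + 234.4 - 50.0 = 161.7
Primary income: 95.2 - 111.0 = -15.8
Secondary income: 132.3 + 30.9 = 163.2
Current account = (-2549.1) + 161.7 + (-15.8) + 163.2 = -2240.0
(Excluded from the current account — financial account: inward foreign direct investment in the manufacturing sector 183.5; capital account: acquisition of foreign patents and trademarks (non-produced assets) 74.3.)

-2240.0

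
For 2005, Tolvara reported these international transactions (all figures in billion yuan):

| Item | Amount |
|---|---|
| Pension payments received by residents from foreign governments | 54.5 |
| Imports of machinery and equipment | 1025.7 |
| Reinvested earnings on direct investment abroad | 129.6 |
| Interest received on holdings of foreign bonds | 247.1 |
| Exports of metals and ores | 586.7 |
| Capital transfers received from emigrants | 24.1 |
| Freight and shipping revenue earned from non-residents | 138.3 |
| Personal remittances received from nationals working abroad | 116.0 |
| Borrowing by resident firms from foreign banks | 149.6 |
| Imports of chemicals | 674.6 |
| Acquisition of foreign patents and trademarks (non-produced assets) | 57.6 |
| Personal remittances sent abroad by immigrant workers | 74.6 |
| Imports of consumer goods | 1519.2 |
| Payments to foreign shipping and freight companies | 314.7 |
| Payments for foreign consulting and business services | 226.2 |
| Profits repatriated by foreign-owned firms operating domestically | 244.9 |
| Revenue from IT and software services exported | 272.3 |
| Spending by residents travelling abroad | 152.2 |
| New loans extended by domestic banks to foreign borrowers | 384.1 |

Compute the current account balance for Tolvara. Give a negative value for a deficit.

Goods: 586.7 - 674.6 - 1519.2 - 1025.7 = -2632.8
Services: -226.2 - 314.7 + 272.3 + 138.3 - 152.2 = -282.5
Primary income: 247.1 + 129.6 - 244.9 = 131.8
Secondary income: -74.6 + 116.0 + 54.5 = 95.9
Current account = (-2632.8) + (-282.5) + 131.8 + 95.9 = -2687.6
(Excluded from the current account — capital account: capital transfers received from emigrants 24.1, acquisition of foreign patents and trademarks (non-produced assets) 57.6; financial account: borrowing by resident firms from foreign banks 149.6, new loans extended by domestic banks to foreign borrowers 384.1.)

-2687.6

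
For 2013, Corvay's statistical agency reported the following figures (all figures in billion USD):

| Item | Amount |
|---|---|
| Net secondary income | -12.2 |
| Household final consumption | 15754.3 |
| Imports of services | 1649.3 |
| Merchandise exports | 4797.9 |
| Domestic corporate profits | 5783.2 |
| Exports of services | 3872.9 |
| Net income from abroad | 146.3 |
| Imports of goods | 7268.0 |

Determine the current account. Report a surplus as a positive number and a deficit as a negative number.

Goods balance = 4797.9 - 7268.0 = -2470.1
Services balance = 3872.9 - 1649.3 = 2223.6
Trade balance (goods + services) = -2470.1 + 2223.6 = -246.5
Net primary income = 146.3
Net secondary income = -12.2
Current account = -246.5 + 146.3 + (-12.2) = -112.4

-112.4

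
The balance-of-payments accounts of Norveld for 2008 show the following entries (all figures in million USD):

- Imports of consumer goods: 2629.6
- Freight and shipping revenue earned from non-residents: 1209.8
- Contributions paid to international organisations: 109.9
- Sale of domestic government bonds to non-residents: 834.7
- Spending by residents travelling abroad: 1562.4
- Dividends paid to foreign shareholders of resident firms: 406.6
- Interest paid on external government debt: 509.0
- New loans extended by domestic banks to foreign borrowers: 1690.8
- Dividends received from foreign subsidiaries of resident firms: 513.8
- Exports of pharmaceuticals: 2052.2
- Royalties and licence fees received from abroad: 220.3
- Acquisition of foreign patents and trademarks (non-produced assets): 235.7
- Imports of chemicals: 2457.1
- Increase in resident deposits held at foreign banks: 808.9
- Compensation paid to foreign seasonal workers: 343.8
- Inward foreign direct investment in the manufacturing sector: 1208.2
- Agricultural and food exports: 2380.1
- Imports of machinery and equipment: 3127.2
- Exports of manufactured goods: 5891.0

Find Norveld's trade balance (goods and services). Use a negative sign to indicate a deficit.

Goods: -2629.6 + 2380.1 - 2457.1 - 3127.2 + 2052.2 + 5891.0 = 2109.4
Services: 220.3 - 1562.4 + 1209.8 = -132.3
Trade balance = 2109.4 + (-132.3) = 1977.1
(Excluded from the trade balance — secondary income: contributions paid to international organisations 109.9; financial account: sale of domestic government bonds to non-residents 834.7, new loans extended by domestic banks to foreign borrowers 1690.8, increase in resident deposits held at foreign banks 808.9, inward foreign direct investment in the manufacturing sector 1208.2; primary income: dividends paid to foreign shareholders of resident firms 406.6, interest paid on external government debt 509.0, dividends received from foreign subsidiaries of resident firms 513.8, compensation paid to foreign seasonal workers 343.8; capital account: acquisition of foreign patents and trademarks (non-produced assets) 235.7.)

1977.1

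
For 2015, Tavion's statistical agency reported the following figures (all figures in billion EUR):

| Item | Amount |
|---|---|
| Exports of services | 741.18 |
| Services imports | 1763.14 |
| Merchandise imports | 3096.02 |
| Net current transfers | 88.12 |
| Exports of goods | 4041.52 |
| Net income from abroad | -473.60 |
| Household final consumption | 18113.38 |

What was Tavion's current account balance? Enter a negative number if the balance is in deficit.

-461.94

Goods balance = 4041.52 - 3096.02 = 945.50
Services balance = 741.18 - 1763.14 = -1021.96
Trade balance (goods + services) = 945.50 + (-1021.96) = -76.46
Net primary income = -473.60
Net secondary income = 88.12
Current account = -76.46 + (-473.60) + 88.12 = -461.94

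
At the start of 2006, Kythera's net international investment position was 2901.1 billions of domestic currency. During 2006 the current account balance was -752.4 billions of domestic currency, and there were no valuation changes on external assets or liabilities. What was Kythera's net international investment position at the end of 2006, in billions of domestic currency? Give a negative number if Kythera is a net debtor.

With no valuation effects, change in NIIP = current account = -752.4
End-of-year NIIP = 2901.1 + (-752.4) = 2148.7

2148.7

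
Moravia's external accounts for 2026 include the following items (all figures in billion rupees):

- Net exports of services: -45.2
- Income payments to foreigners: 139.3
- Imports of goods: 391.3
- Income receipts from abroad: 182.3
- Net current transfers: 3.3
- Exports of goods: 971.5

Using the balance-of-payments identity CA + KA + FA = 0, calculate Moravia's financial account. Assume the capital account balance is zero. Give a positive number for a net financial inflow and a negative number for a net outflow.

Goods balance = 971.5 - 391.3 = 580.2
Services balance = -45.2
Trade balance (goods + services) = 580.2 + (-45.2) = 535.0
Net primary income = 182.3 - 139.3 = 43.0
Net secondary income = 3.3
Current account = 535.0 + 43.0 + 3.3 = 581.3
Financial account = -(581.3) = -581.3

-581.3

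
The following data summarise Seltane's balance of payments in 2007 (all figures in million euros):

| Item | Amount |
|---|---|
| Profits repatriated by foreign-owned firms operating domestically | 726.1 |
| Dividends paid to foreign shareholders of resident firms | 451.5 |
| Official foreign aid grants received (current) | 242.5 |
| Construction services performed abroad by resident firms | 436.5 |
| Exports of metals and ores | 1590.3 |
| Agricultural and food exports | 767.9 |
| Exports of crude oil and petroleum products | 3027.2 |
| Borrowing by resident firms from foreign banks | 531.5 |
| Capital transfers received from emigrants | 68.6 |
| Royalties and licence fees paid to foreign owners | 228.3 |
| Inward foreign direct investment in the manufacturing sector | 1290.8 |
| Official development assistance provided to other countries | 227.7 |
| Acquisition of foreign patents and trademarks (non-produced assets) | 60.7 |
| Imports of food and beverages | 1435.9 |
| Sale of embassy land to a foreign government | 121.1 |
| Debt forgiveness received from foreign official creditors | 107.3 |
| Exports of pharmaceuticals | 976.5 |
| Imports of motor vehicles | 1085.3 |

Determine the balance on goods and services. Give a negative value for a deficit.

4048.9

Goods: -1085.3 + 1590.3 + 3027.2 + 767.9 + 976.5 - 1435.9 = 3840.7
Services: -228.3 + 436.5 = 208.2
Trade balance = 3840.7 + 208.2 = 4048.9
(Excluded from the trade balance — primary income: profits repatriated by foreign-owned firms operating domestically 726.1, dividends paid to foreign shareholders of resident firms 451.5; secondary income: official foreign aid grants received (current) 242.5, official development assistance provided to other countries 227.7; financial account: borrowing by resident firms from foreign banks 531.5, inward foreign direct investment in the manufacturing sector 1290.8; capital account: capital transfers received from emigrants 68.6, acquisition of foreign patents and trademarks (non-produced assets) 60.7, sale of embassy land to a foreign government 121.1, debt forgiveness received from foreign official creditors 107.3.)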